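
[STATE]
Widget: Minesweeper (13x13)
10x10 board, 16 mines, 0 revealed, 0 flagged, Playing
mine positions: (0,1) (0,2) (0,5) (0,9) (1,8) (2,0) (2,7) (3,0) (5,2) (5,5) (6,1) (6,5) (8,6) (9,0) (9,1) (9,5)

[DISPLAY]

■■■■■■■■■■   
■■■■■■■■■■   
■■■■■■■■■■   
■■■■■■■■■■   
■■■■■■■■■■   
■■■■■■■■■■   
■■■■■■■■■■   
■■■■■■■■■■   
■■■■■■■■■■   
■■■■■■■■■■   
             
             
             


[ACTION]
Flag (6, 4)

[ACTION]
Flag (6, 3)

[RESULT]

■■■■■■■■■■   
■■■■■■■■■■   
■■■■■■■■■■   
■■■■■■■■■■   
■■■■■■■■■■   
■■■■■■■■■■   
■■■⚑⚑■■■■■   
■■■■■■■■■■   
■■■■■■■■■■   
■■■■■■■■■■   
             
             
             


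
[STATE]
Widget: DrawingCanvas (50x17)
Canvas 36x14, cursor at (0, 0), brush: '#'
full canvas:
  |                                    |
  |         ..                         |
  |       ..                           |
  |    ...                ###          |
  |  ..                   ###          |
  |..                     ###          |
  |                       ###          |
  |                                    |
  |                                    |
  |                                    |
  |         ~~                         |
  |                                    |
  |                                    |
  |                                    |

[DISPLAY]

+                                                 
         ..                                       
       ..                                         
    ...                ###                        
  ..                   ###                        
..                     ###                        
                       ###                        
                                                  
                                                  
                                                  
         ~~                                       
                                                  
                                                  
                                                  
                                                  
                                                  
                                                  


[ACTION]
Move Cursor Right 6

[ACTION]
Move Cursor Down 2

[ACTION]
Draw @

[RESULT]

                                                  
         ..                                       
      @..                                         
    ...                ###                        
  ..                   ###                        
..                     ###                        
                       ###                        
                                                  
                                                  
                                                  
         ~~                                       
                                                  
                                                  
                                                  
                                                  
                                                  
                                                  


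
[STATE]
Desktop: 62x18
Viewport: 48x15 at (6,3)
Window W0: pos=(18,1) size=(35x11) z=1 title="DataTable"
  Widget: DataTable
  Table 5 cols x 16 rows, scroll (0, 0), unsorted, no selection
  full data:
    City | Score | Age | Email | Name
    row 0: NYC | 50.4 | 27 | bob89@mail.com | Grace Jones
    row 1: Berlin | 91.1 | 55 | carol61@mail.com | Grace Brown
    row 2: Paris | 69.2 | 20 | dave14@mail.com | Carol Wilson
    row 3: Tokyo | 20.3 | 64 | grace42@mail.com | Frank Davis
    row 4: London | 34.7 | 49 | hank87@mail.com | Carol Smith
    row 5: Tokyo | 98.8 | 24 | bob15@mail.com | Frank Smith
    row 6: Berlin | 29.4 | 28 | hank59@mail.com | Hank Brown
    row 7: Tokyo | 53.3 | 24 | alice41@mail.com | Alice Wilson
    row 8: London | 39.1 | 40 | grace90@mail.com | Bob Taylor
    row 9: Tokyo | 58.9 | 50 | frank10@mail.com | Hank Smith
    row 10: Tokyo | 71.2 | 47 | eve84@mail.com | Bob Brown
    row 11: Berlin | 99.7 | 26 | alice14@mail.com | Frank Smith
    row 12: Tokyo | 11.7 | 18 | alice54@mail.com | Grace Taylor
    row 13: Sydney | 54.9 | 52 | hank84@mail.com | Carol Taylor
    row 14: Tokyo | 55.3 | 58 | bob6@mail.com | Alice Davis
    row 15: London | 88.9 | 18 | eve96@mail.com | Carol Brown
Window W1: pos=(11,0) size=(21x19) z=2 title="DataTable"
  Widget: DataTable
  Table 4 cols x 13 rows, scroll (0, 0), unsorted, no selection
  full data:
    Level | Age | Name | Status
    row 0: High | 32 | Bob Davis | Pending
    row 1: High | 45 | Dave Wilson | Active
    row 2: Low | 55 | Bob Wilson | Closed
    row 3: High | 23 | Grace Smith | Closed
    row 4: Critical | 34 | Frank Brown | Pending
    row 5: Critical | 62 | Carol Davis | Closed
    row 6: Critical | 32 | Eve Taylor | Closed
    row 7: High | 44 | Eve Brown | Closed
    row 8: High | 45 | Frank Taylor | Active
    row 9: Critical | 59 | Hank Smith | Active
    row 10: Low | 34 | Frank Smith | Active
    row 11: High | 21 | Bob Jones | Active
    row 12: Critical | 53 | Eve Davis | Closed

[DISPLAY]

     ┃Level   │Age│Name  ┃────────────────────┨ 
     ┃────────┼───┼──────┃Age│Email           ┃ 
     ┃High    │32 │Bob Da┃───┼────────────────┃ 
     ┃High    │45 │Dave W┃27 │bob89@mail.com  ┃ 
     ┃Low     │55 │Bob Wi┃55 │carol61@mail.com┃ 
     ┃High    │23 │Grace ┃20 │dave14@mail.com ┃ 
     ┃Critical│34 │Frank ┃64 │grace42@mail.com┃ 
     ┃Critical│62 │Carol ┃49 │hank87@mail.com ┃ 
     ┃Critical│32 │Eve Ta┃━━━━━━━━━━━━━━━━━━━━┛ 
     ┃High    │44 │Eve Br┃                      
     ┃High    │45 │Frank ┃                      
     ┃Critical│59 │Hank S┃                      
     ┃Low     │34 │Frank ┃                      
     ┃High    │21 │Bob Jo┃                      
     ┃Critical│53 │Eve Da┃                      


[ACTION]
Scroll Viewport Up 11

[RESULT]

     ┏━━━━━━━━━━━━━━━━━━━┓                      
     ┃ DataTable         ┃━━━━━━━━━━━━━━━━━━━━┓ 
     ┠───────────────────┨                    ┃ 
     ┃Level   │Age│Name  ┃────────────────────┨ 
     ┃────────┼───┼──────┃Age│Email           ┃ 
     ┃High    │32 │Bob Da┃───┼────────────────┃ 
     ┃High    │45 │Dave W┃27 │bob89@mail.com  ┃ 
     ┃Low     │55 │Bob Wi┃55 │carol61@mail.com┃ 
     ┃High    │23 │Grace ┃20 │dave14@mail.com ┃ 
     ┃Critical│34 │Frank ┃64 │grace42@mail.com┃ 
     ┃Critical│62 │Carol ┃49 │hank87@mail.com ┃ 
     ┃Critical│32 │Eve Ta┃━━━━━━━━━━━━━━━━━━━━┛ 
     ┃High    │44 │Eve Br┃                      
     ┃High    │45 │Frank ┃                      
     ┃Critical│59 │Hank S┃                      


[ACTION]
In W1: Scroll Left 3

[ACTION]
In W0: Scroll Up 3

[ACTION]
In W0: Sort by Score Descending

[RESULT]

     ┏━━━━━━━━━━━━━━━━━━━┓                      
     ┃ DataTable         ┃━━━━━━━━━━━━━━━━━━━━┓ 
     ┠───────────────────┨                    ┃ 
     ┃Level   │Age│Name  ┃────────────────────┨ 
     ┃────────┼───┼──────┃Age│Email           ┃ 
     ┃High    │32 │Bob Da┃───┼────────────────┃ 
     ┃High    │45 │Dave W┃26 │alice14@mail.com┃ 
     ┃Low     │55 │Bob Wi┃24 │bob15@mail.com  ┃ 
     ┃High    │23 │Grace ┃55 │carol61@mail.com┃ 
     ┃Critical│34 │Frank ┃18 │eve96@mail.com  ┃ 
     ┃Critical│62 │Carol ┃47 │eve84@mail.com  ┃ 
     ┃Critical│32 │Eve Ta┃━━━━━━━━━━━━━━━━━━━━┛ 
     ┃High    │44 │Eve Br┃                      
     ┃High    │45 │Frank ┃                      
     ┃Critical│59 │Hank S┃                      


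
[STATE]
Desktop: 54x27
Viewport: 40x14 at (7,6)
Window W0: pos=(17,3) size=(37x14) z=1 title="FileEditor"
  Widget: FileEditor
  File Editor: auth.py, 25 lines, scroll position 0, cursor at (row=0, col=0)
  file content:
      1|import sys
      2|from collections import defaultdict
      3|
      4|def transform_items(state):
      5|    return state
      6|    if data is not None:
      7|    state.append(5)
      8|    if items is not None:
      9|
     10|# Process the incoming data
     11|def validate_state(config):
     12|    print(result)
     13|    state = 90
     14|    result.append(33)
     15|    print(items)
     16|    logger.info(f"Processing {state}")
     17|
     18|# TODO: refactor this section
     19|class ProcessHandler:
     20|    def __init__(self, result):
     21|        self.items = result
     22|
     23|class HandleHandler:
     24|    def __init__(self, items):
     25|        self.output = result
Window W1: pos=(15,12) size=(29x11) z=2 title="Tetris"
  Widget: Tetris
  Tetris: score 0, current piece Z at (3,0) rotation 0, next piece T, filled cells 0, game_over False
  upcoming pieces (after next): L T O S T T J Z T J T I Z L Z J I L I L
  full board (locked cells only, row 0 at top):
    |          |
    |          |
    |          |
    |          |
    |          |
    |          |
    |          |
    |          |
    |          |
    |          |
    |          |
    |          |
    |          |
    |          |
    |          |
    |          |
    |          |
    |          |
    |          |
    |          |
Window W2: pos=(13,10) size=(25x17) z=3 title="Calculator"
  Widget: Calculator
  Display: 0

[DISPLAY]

          ┃█mport sys                   
          ┃from collections import defau
          ┃                             
          ┃def transform_items(state):  
      ┏━━━━━━━━━━━━━━━━━━━━━━━┓         
      ┃ Calculator            ┃one:     
      ┠───────────────────────┨━━━━━┓   
      ┃                      0┃     ┃   
      ┃┌───┬───┬───┬───┐      ┃─────┨   
      ┃│ 7 │ 8 │ 9 │ ÷ │      ┃     ┃a  
      ┃├───┼───┼───┼───┤      ┃     ┃━━━
      ┃│ 4 │ 5 │ 6 │ × │      ┃     ┃   
      ┃├───┼───┼───┼───┤      ┃     ┃   
      ┃│ 1 │ 2 │ 3 │ - │      ┃     ┃   


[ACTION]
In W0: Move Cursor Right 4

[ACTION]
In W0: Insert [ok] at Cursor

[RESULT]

          ┃impook█t sys                 
          ┃from collections import defau
          ┃                             
          ┃def transform_items(state):  
      ┏━━━━━━━━━━━━━━━━━━━━━━━┓         
      ┃ Calculator            ┃one:     
      ┠───────────────────────┨━━━━━┓   
      ┃                      0┃     ┃   
      ┃┌───┬───┬───┬───┐      ┃─────┨   
      ┃│ 7 │ 8 │ 9 │ ÷ │      ┃     ┃a  
      ┃├───┼───┼───┼───┤      ┃     ┃━━━
      ┃│ 4 │ 5 │ 6 │ × │      ┃     ┃   
      ┃├───┼───┼───┼───┤      ┃     ┃   
      ┃│ 1 │ 2 │ 3 │ - │      ┃     ┃   


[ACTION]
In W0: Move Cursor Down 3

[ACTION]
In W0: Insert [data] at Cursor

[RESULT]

          ┃impookrt sys                 
          ┃from collections import defau
          ┃                             
          ┃def trdata█nsform_items(state
      ┏━━━━━━━━━━━━━━━━━━━━━━━┓         
      ┃ Calculator            ┃one:     
      ┠───────────────────────┨━━━━━┓   
      ┃                      0┃     ┃   
      ┃┌───┬───┬───┬───┐      ┃─────┨   
      ┃│ 7 │ 8 │ 9 │ ÷ │      ┃     ┃a  
      ┃├───┼───┼───┼───┤      ┃     ┃━━━
      ┃│ 4 │ 5 │ 6 │ × │      ┃     ┃   
      ┃├───┼───┼───┼───┤      ┃     ┃   
      ┃│ 1 │ 2 │ 3 │ - │      ┃     ┃   


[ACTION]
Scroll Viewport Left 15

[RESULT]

                 ┃impookrt sys          
                 ┃from collections impor
                 ┃                      
                 ┃def trdata█nsform_item
             ┏━━━━━━━━━━━━━━━━━━━━━━━┓  
             ┃ Calculator            ┃on
             ┠───────────────────────┨━━
             ┃                      0┃  
             ┃┌───┬───┬───┬───┐      ┃──
             ┃│ 7 │ 8 │ 9 │ ÷ │      ┃  
             ┃├───┼───┼───┼───┤      ┃  
             ┃│ 4 │ 5 │ 6 │ × │      ┃  
             ┃├───┼───┼───┼───┤      ┃  
             ┃│ 1 │ 2 │ 3 │ - │      ┃  


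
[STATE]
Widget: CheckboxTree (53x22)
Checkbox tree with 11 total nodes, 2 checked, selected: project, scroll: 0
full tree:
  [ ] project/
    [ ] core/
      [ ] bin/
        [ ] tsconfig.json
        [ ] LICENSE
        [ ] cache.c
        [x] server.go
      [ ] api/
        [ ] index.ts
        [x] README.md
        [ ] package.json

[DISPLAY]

>[-] project/                                        
   [-] core/                                         
     [-] bin/                                        
       [ ] tsconfig.json                             
       [ ] LICENSE                                   
       [ ] cache.c                                   
       [x] server.go                                 
     [-] api/                                        
       [ ] index.ts                                  
       [x] README.md                                 
       [ ] package.json                              
                                                     
                                                     
                                                     
                                                     
                                                     
                                                     
                                                     
                                                     
                                                     
                                                     
                                                     


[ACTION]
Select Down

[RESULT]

 [-] project/                                        
>  [-] core/                                         
     [-] bin/                                        
       [ ] tsconfig.json                             
       [ ] LICENSE                                   
       [ ] cache.c                                   
       [x] server.go                                 
     [-] api/                                        
       [ ] index.ts                                  
       [x] README.md                                 
       [ ] package.json                              
                                                     
                                                     
                                                     
                                                     
                                                     
                                                     
                                                     
                                                     
                                                     
                                                     
                                                     


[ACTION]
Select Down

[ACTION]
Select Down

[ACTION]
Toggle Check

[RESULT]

 [-] project/                                        
   [-] core/                                         
     [-] bin/                                        
>      [x] tsconfig.json                             
       [ ] LICENSE                                   
       [ ] cache.c                                   
       [x] server.go                                 
     [-] api/                                        
       [ ] index.ts                                  
       [x] README.md                                 
       [ ] package.json                              
                                                     
                                                     
                                                     
                                                     
                                                     
                                                     
                                                     
                                                     
                                                     
                                                     
                                                     


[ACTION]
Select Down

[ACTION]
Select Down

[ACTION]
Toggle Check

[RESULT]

 [-] project/                                        
   [-] core/                                         
     [-] bin/                                        
       [x] tsconfig.json                             
       [ ] LICENSE                                   
>      [x] cache.c                                   
       [x] server.go                                 
     [-] api/                                        
       [ ] index.ts                                  
       [x] README.md                                 
       [ ] package.json                              
                                                     
                                                     
                                                     
                                                     
                                                     
                                                     
                                                     
                                                     
                                                     
                                                     
                                                     


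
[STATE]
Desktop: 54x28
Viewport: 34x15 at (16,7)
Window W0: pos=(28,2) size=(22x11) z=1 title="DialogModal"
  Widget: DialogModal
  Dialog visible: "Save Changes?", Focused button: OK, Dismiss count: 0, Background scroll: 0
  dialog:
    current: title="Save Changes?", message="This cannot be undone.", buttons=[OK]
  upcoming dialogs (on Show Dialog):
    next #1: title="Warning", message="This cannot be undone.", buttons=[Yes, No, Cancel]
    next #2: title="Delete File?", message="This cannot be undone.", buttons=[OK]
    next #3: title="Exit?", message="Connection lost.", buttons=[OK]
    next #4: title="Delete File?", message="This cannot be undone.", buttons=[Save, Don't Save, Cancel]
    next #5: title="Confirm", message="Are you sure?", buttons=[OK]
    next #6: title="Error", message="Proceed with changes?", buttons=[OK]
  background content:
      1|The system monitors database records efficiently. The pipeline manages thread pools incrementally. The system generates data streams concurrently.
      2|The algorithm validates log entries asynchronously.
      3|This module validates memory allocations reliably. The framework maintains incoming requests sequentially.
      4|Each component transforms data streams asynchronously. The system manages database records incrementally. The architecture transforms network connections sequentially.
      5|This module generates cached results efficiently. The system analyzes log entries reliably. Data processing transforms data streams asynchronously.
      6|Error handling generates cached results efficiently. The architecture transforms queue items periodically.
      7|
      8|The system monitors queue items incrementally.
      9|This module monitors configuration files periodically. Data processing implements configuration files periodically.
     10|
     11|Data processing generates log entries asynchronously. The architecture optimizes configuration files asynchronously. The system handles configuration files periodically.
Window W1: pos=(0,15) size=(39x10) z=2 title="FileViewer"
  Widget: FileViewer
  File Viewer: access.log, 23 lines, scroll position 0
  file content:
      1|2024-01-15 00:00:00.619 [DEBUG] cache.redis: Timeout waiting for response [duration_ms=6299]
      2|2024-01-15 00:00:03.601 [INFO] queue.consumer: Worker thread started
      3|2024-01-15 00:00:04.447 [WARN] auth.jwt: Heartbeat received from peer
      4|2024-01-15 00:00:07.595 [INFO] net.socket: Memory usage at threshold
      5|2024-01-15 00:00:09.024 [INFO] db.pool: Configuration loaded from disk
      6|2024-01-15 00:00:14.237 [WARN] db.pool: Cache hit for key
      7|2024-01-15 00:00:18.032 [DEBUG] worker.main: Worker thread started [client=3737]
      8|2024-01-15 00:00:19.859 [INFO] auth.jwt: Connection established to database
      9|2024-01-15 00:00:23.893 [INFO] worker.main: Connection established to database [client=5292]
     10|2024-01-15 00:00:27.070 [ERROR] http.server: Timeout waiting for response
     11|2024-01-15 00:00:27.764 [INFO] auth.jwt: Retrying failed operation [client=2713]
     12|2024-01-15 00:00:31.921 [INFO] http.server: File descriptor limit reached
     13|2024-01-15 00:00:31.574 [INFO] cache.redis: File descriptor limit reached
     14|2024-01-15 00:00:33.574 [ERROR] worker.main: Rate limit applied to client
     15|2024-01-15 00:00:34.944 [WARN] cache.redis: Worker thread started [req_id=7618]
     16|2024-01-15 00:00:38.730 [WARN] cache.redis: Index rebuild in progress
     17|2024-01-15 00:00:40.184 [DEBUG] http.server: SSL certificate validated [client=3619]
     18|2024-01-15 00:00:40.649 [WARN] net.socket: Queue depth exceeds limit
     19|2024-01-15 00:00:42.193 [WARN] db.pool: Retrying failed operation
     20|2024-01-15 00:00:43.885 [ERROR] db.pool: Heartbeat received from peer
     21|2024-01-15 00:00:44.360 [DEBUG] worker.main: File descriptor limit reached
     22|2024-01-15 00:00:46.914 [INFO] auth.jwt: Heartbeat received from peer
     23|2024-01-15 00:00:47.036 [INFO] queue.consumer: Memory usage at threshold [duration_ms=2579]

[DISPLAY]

            ┃Th│Save Changes? │te┃
            ┃Ea│This cannot be│ns┃
            ┃Th│     [OK]     │te┃
            ┃Er└──────────────┘er┃
            ┃                    ┃
            ┗━━━━━━━━━━━━━━━━━━━━┛
                                  
                                  
━━━━━━━━━━━━━━━━━━━━━━┓           
                      ┃           
──────────────────────┨           
0:00.619 [DEBUG] cach▲┃           
0:03.601 [INFO] queue█┃           
0:04.447 [WARN] auth.░┃           
0:07.595 [INFO] net.s░┃           


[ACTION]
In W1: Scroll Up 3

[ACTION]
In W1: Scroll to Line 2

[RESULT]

            ┃Th│Save Changes? │te┃
            ┃Ea│This cannot be│ns┃
            ┃Th│     [OK]     │te┃
            ┃Er└──────────────┘er┃
            ┃                    ┃
            ┗━━━━━━━━━━━━━━━━━━━━┛
                                  
                                  
━━━━━━━━━━━━━━━━━━━━━━┓           
                      ┃           
──────────────────────┨           
0:03.601 [INFO] queue▲┃           
0:04.447 [WARN] auth.█┃           
0:07.595 [INFO] net.s░┃           
0:09.024 [INFO] db.po░┃           


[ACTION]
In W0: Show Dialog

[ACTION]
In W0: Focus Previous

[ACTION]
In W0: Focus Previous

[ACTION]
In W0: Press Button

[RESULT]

            ┃This module validate┃
            ┃Each component trans┃
            ┃This module generate┃
            ┃Error handling gener┃
            ┃                    ┃
            ┗━━━━━━━━━━━━━━━━━━━━┛
                                  
                                  
━━━━━━━━━━━━━━━━━━━━━━┓           
                      ┃           
──────────────────────┨           
0:03.601 [INFO] queue▲┃           
0:04.447 [WARN] auth.█┃           
0:07.595 [INFO] net.s░┃           
0:09.024 [INFO] db.po░┃           


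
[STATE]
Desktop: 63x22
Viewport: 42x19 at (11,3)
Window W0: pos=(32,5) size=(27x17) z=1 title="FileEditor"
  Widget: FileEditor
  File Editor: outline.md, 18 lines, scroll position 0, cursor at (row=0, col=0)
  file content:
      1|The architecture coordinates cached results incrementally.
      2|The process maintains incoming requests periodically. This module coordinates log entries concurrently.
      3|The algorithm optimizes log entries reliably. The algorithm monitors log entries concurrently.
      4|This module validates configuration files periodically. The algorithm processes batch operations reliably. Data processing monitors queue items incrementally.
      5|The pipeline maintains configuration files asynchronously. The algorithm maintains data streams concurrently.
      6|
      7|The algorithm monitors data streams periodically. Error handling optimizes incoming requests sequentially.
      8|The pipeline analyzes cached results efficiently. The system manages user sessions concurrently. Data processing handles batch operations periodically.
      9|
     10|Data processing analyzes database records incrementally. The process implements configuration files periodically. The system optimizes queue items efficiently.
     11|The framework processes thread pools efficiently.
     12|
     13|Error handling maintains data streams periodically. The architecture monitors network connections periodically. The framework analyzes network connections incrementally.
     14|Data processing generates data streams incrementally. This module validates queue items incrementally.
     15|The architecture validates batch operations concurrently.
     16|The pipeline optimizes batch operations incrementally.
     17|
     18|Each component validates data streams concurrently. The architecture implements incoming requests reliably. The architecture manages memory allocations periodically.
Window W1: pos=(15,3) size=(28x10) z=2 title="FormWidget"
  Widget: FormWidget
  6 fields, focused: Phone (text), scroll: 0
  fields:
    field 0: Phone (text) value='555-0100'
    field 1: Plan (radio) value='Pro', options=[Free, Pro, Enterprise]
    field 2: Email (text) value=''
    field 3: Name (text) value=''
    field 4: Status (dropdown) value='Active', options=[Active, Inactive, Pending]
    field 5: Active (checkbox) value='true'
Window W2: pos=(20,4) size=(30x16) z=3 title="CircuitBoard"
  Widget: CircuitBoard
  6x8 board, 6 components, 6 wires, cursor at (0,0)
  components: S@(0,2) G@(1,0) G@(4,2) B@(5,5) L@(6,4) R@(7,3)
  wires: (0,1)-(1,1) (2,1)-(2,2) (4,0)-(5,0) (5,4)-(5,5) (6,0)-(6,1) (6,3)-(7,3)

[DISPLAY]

    ┏━━━━━━━━━━━━━━━━━━━━━━━━━━┓          
    ┃ For┏━━━━━━━━━━━━━━━━━━━━━━━━━━━━┓   
    ┠────┃ CircuitBoard               ┃━━━
    ┃> Ph┠────────────────────────────┨   
    ┃  Pl┃   0 1 2 3 4 5              ┃───
    ┃  Em┃0  [.]  ·   S               ┃coo
    ┃  Na┃        │                   ┃ain
    ┃  St┃1   G   ·                   ┃imi
    ┃  Ac┃                            ┃ate
    ┗━━━━┃2       · ─ ·               ┃tai
         ┃                            ┃   
         ┃3                           ┃ito
         ┃                            ┃yze
         ┃4   ·       G               ┃   
         ┃    │                       ┃nal
         ┃5   ·               · ─ B   ┃ces
         ┗━━━━━━━━━━━━━━━━━━━━━━━━━━━━┛   
                     ┃Error handling maint
                     ┗━━━━━━━━━━━━━━━━━━━━


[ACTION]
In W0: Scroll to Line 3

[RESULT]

    ┏━━━━━━━━━━━━━━━━━━━━━━━━━━┓          
    ┃ For┏━━━━━━━━━━━━━━━━━━━━━━━━━━━━┓   
    ┠────┃ CircuitBoard               ┃━━━
    ┃> Ph┠────────────────────────────┨   
    ┃  Pl┃   0 1 2 3 4 5              ┃───
    ┃  Em┃0  [.]  ·   S               ┃imi
    ┃  Na┃        │                   ┃ate
    ┃  St┃1   G   ·                   ┃tai
    ┃  Ac┃                            ┃   
    ┗━━━━┃2       · ─ ·               ┃ito
         ┃                            ┃yze
         ┃3                           ┃   
         ┃                            ┃nal
         ┃4   ·       G               ┃ces
         ┃    │                       ┃   
         ┃5   ·               · ─ B   ┃int
         ┗━━━━━━━━━━━━━━━━━━━━━━━━━━━━┛ene
                     ┃The architecture val
                     ┗━━━━━━━━━━━━━━━━━━━━


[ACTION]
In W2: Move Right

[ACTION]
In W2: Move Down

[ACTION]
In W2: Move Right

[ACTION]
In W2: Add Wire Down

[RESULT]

    ┏━━━━━━━━━━━━━━━━━━━━━━━━━━┓          
    ┃ For┏━━━━━━━━━━━━━━━━━━━━━━━━━━━━┓   
    ┠────┃ CircuitBoard               ┃━━━
    ┃> Ph┠────────────────────────────┨   
    ┃  Pl┃   0 1 2 3 4 5              ┃───
    ┃  Em┃0       ·   S               ┃imi
    ┃  Na┃        │                   ┃ate
    ┃  St┃1   G   ·  [.]              ┃tai
    ┃  Ac┃            │               ┃   
    ┗━━━━┃2       · ─ ·               ┃ito
         ┃                            ┃yze
         ┃3                           ┃   
         ┃                            ┃nal
         ┃4   ·       G               ┃ces
         ┃    │                       ┃   
         ┃5   ·               · ─ B   ┃int
         ┗━━━━━━━━━━━━━━━━━━━━━━━━━━━━┛ene
                     ┃The architecture val
                     ┗━━━━━━━━━━━━━━━━━━━━


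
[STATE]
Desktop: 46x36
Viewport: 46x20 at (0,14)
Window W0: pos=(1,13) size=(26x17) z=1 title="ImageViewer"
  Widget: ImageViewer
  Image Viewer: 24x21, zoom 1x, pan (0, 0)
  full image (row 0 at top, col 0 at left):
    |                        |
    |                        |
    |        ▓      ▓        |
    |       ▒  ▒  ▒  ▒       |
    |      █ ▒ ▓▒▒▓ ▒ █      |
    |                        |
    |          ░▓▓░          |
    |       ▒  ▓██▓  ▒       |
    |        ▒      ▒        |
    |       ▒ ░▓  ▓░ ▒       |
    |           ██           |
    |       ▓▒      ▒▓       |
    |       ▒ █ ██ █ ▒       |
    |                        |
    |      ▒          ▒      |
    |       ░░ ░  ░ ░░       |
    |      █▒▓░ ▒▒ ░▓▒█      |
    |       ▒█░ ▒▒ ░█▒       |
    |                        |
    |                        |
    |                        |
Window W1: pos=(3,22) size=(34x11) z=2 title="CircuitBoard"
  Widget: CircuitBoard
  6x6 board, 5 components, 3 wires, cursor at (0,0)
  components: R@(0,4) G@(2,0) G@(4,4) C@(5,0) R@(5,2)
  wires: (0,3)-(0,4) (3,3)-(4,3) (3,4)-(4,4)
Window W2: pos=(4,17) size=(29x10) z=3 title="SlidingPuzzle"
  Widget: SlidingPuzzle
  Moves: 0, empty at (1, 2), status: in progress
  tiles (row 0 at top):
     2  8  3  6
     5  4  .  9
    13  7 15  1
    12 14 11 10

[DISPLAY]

 ┃ ImageViewer            ┃                   
 ┠────────────────────────┨                   
 ┃                        ┃                   
 ┃  ┏━━━━━━━━━━━━━━━━━━━━━━━━━━━┓             
 ┃  ┃ SlidingPuzzle             ┃             
 ┃  ┠───────────────────────────┨             
 ┃  ┃┌────┬────┬────┬────┐      ┃             
 ┃  ┃│  2 │  8 │  3 │  6 │      ┃             
 ┃ ┏┃├────┼────┼────┼────┤      ┃━━━┓         
 ┃ ┃┃│  5 │  4 │    │  9 │      ┃   ┃         
 ┃ ┠┃├────┼────┼────┼────┤      ┃───┨         
 ┃ ┃┃│ 13 │  7 │ 15 │  1 │      ┃   ┃         
 ┃ ┃┗━━━━━━━━━━━━━━━━━━━━━━━━━━━┛   ┃         
 ┃ ┃                                ┃         
 ┃ ┃1                               ┃         
 ┗━┃                                ┃         
   ┃2   G                           ┃         
   ┃                                ┃         
   ┗━━━━━━━━━━━━━━━━━━━━━━━━━━━━━━━━┛         
                                              


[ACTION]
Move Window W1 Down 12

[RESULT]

 ┃ ImageViewer            ┃                   
 ┠────────────────────────┨                   
 ┃                        ┃                   
 ┃  ┏━━━━━━━━━━━━━━━━━━━━━━━━━━━┓             
 ┃  ┃ SlidingPuzzle             ┃             
 ┃  ┠───────────────────────────┨             
 ┃  ┃┌────┬────┬────┬────┐      ┃             
 ┃  ┃│  2 │  8 │  3 │  6 │      ┃             
 ┃  ┃├────┼────┼────┼────┤      ┃             
 ┃  ┃│  5 │  4 │    │  9 │      ┃             
 ┃  ┃├────┼────┼────┼────┤      ┃             
 ┃ ┏┃│ 13 │  7 │ 15 │  1 │      ┃━━━┓         
 ┃ ┃┗━━━━━━━━━━━━━━━━━━━━━━━━━━━┛   ┃         
 ┃ ┠────────────────────────────────┨         
 ┃ ┃   0 1 2 3 4 5                  ┃         
 ┗━┃0  [.]          · ─ R           ┃         
   ┃                                ┃         
   ┃1                               ┃         
   ┃                                ┃         
   ┃2   G                           ┃         


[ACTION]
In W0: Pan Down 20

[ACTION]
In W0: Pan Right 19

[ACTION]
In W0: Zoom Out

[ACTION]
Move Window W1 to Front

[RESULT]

 ┃ ImageViewer            ┃                   
 ┠────────────────────────┨                   
 ┃                        ┃                   
 ┃  ┏━━━━━━━━━━━━━━━━━━━━━━━━━━━┓             
 ┃  ┃ SlidingPuzzle             ┃             
 ┃  ┠───────────────────────────┨             
 ┃  ┃┌────┬────┬────┬────┐      ┃             
 ┃  ┃│  2 │  8 │  3 │  6 │      ┃             
 ┃  ┃├────┼────┼────┼────┤      ┃             
 ┃  ┃│  5 │  4 │    │  9 │      ┃             
 ┃  ┃├────┼────┼────┼────┤      ┃             
 ┃ ┏━━━━━━━━━━━━━━━━━━━━━━━━━━━━━━━━┓         
 ┃ ┃ CircuitBoard                   ┃         
 ┃ ┠────────────────────────────────┨         
 ┃ ┃   0 1 2 3 4 5                  ┃         
 ┗━┃0  [.]          · ─ R           ┃         
   ┃                                ┃         
   ┃1                               ┃         
   ┃                                ┃         
   ┃2   G                           ┃         


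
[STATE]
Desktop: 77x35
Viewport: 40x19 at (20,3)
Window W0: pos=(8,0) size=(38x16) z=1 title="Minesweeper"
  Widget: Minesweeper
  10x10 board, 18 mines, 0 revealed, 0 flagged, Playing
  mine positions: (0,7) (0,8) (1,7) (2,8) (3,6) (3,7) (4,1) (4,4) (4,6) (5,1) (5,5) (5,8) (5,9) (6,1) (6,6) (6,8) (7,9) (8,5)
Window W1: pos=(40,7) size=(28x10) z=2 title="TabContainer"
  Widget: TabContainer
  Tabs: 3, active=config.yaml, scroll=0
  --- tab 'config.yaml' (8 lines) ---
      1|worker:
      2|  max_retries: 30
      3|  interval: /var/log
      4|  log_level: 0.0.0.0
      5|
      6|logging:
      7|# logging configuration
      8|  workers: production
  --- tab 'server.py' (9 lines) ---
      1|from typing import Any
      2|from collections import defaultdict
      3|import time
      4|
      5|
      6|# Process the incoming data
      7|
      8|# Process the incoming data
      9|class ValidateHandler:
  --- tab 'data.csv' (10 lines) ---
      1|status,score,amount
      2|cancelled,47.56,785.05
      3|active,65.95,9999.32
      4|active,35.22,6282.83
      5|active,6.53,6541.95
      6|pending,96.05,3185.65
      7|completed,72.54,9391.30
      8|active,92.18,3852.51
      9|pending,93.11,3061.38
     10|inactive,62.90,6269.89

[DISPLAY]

                         ┃              
                         ┃              
                         ┃              
                         ┃              
                    ┏━━━━━━━━━━━━━━━━━━━
                    ┃ TabContainer      
                    ┠───────────────────
                    ┃[config.yaml]│ serv
                    ┃───────────────────
                    ┃worker:            
                    ┃  max_retries: 30  
                    ┃  interval: /var/lo
━━━━━━━━━━━━━━━━━━━━┃  log_level: 0.0.0.
                    ┗━━━━━━━━━━━━━━━━━━━
                                        
                                        
                                        
                                        
                                        


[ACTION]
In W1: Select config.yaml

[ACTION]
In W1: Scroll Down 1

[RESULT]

                         ┃              
                         ┃              
                         ┃              
                         ┃              
                    ┏━━━━━━━━━━━━━━━━━━━
                    ┃ TabContainer      
                    ┠───────────────────
                    ┃[config.yaml]│ serv
                    ┃───────────────────
                    ┃  max_retries: 30  
                    ┃  interval: /var/lo
                    ┃  log_level: 0.0.0.
━━━━━━━━━━━━━━━━━━━━┃                   
                    ┗━━━━━━━━━━━━━━━━━━━
                                        
                                        
                                        
                                        
                                        


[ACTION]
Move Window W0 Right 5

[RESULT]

■■■■                          ┃         
■■■■                          ┃         
■■■■                          ┃         
■■■■                          ┃         
■■■■                ┏━━━━━━━━━━━━━━━━━━━
■■■■                ┃ TabContainer      
■■■■                ┠───────────────────
■■■■                ┃[config.yaml]│ serv
■■■■                ┃───────────────────
■■■■                ┃  max_retries: 30  
                    ┃  interval: /var/lo
                    ┃  log_level: 0.0.0.
━━━━━━━━━━━━━━━━━━━━┃                   
                    ┗━━━━━━━━━━━━━━━━━━━
                                        
                                        
                                        
                                        
                                        


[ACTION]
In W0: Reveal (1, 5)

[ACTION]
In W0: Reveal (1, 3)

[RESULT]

2■■■                          ┃         
2■■■                          ┃         
3■■■                          ┃         
■■■■                          ┃         
■■■■                ┏━━━━━━━━━━━━━━━━━━━
■■■■                ┃ TabContainer      
■■■■                ┠───────────────────
■■■■                ┃[config.yaml]│ serv
■■■■                ┃───────────────────
■■■■                ┃  max_retries: 30  
                    ┃  interval: /var/lo
                    ┃  log_level: 0.0.0.
━━━━━━━━━━━━━━━━━━━━┃                   
                    ┗━━━━━━━━━━━━━━━━━━━
                                        
                                        
                                        
                                        
                                        
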